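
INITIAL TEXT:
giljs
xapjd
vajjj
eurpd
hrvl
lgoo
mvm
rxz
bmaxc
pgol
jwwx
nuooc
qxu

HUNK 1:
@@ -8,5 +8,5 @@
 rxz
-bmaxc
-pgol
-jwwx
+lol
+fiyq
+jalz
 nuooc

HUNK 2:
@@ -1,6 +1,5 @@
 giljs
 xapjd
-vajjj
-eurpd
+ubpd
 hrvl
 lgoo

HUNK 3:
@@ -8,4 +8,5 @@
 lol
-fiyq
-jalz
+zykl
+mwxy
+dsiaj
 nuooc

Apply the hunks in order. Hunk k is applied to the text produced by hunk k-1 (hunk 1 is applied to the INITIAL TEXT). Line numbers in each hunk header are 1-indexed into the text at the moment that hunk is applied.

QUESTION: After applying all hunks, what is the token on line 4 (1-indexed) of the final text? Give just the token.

Hunk 1: at line 8 remove [bmaxc,pgol,jwwx] add [lol,fiyq,jalz] -> 13 lines: giljs xapjd vajjj eurpd hrvl lgoo mvm rxz lol fiyq jalz nuooc qxu
Hunk 2: at line 1 remove [vajjj,eurpd] add [ubpd] -> 12 lines: giljs xapjd ubpd hrvl lgoo mvm rxz lol fiyq jalz nuooc qxu
Hunk 3: at line 8 remove [fiyq,jalz] add [zykl,mwxy,dsiaj] -> 13 lines: giljs xapjd ubpd hrvl lgoo mvm rxz lol zykl mwxy dsiaj nuooc qxu
Final line 4: hrvl

Answer: hrvl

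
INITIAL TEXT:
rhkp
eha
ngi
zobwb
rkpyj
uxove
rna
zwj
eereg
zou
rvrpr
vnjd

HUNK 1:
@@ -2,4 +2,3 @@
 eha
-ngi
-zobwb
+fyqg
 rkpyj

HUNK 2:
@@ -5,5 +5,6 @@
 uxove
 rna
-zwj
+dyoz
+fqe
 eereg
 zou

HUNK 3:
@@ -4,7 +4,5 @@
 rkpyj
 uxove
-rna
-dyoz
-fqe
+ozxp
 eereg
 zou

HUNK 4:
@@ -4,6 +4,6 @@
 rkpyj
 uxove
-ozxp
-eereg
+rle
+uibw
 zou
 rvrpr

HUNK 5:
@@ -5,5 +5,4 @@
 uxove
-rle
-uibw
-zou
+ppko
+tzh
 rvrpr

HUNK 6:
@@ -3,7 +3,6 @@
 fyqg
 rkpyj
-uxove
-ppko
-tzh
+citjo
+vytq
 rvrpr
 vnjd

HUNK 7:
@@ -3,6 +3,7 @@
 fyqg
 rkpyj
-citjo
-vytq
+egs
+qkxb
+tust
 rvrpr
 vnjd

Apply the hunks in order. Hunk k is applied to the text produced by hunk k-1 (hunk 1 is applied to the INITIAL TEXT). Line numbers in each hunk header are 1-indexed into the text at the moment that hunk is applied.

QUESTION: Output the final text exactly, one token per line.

Answer: rhkp
eha
fyqg
rkpyj
egs
qkxb
tust
rvrpr
vnjd

Derivation:
Hunk 1: at line 2 remove [ngi,zobwb] add [fyqg] -> 11 lines: rhkp eha fyqg rkpyj uxove rna zwj eereg zou rvrpr vnjd
Hunk 2: at line 5 remove [zwj] add [dyoz,fqe] -> 12 lines: rhkp eha fyqg rkpyj uxove rna dyoz fqe eereg zou rvrpr vnjd
Hunk 3: at line 4 remove [rna,dyoz,fqe] add [ozxp] -> 10 lines: rhkp eha fyqg rkpyj uxove ozxp eereg zou rvrpr vnjd
Hunk 4: at line 4 remove [ozxp,eereg] add [rle,uibw] -> 10 lines: rhkp eha fyqg rkpyj uxove rle uibw zou rvrpr vnjd
Hunk 5: at line 5 remove [rle,uibw,zou] add [ppko,tzh] -> 9 lines: rhkp eha fyqg rkpyj uxove ppko tzh rvrpr vnjd
Hunk 6: at line 3 remove [uxove,ppko,tzh] add [citjo,vytq] -> 8 lines: rhkp eha fyqg rkpyj citjo vytq rvrpr vnjd
Hunk 7: at line 3 remove [citjo,vytq] add [egs,qkxb,tust] -> 9 lines: rhkp eha fyqg rkpyj egs qkxb tust rvrpr vnjd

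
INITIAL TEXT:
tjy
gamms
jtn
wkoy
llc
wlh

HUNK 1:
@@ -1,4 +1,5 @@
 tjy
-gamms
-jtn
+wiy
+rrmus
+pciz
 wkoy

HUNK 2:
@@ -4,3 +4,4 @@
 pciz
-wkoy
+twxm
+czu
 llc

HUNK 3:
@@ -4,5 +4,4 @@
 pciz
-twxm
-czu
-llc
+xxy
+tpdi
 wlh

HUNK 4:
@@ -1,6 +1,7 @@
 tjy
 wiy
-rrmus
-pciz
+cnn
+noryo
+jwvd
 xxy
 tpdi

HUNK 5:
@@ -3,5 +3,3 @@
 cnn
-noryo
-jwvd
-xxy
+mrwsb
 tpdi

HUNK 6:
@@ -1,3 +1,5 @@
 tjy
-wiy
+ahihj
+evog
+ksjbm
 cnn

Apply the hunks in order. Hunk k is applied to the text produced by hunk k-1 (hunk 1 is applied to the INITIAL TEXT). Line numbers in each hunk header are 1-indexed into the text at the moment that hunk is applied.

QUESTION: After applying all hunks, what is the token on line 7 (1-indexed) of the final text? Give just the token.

Answer: tpdi

Derivation:
Hunk 1: at line 1 remove [gamms,jtn] add [wiy,rrmus,pciz] -> 7 lines: tjy wiy rrmus pciz wkoy llc wlh
Hunk 2: at line 4 remove [wkoy] add [twxm,czu] -> 8 lines: tjy wiy rrmus pciz twxm czu llc wlh
Hunk 3: at line 4 remove [twxm,czu,llc] add [xxy,tpdi] -> 7 lines: tjy wiy rrmus pciz xxy tpdi wlh
Hunk 4: at line 1 remove [rrmus,pciz] add [cnn,noryo,jwvd] -> 8 lines: tjy wiy cnn noryo jwvd xxy tpdi wlh
Hunk 5: at line 3 remove [noryo,jwvd,xxy] add [mrwsb] -> 6 lines: tjy wiy cnn mrwsb tpdi wlh
Hunk 6: at line 1 remove [wiy] add [ahihj,evog,ksjbm] -> 8 lines: tjy ahihj evog ksjbm cnn mrwsb tpdi wlh
Final line 7: tpdi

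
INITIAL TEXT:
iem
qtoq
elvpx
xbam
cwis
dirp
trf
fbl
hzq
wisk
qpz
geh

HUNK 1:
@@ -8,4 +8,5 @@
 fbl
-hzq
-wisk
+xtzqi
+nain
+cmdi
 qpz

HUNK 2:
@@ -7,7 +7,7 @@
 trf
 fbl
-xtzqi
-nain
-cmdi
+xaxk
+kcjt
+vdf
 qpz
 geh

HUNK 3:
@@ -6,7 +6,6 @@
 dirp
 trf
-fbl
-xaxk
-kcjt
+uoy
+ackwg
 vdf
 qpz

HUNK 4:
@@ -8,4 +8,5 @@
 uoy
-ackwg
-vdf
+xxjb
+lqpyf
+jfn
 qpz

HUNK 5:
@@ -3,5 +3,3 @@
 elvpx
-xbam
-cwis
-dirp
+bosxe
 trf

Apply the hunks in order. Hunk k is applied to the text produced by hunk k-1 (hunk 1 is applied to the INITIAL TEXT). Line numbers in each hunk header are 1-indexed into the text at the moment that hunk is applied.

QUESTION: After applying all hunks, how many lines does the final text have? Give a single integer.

Hunk 1: at line 8 remove [hzq,wisk] add [xtzqi,nain,cmdi] -> 13 lines: iem qtoq elvpx xbam cwis dirp trf fbl xtzqi nain cmdi qpz geh
Hunk 2: at line 7 remove [xtzqi,nain,cmdi] add [xaxk,kcjt,vdf] -> 13 lines: iem qtoq elvpx xbam cwis dirp trf fbl xaxk kcjt vdf qpz geh
Hunk 3: at line 6 remove [fbl,xaxk,kcjt] add [uoy,ackwg] -> 12 lines: iem qtoq elvpx xbam cwis dirp trf uoy ackwg vdf qpz geh
Hunk 4: at line 8 remove [ackwg,vdf] add [xxjb,lqpyf,jfn] -> 13 lines: iem qtoq elvpx xbam cwis dirp trf uoy xxjb lqpyf jfn qpz geh
Hunk 5: at line 3 remove [xbam,cwis,dirp] add [bosxe] -> 11 lines: iem qtoq elvpx bosxe trf uoy xxjb lqpyf jfn qpz geh
Final line count: 11

Answer: 11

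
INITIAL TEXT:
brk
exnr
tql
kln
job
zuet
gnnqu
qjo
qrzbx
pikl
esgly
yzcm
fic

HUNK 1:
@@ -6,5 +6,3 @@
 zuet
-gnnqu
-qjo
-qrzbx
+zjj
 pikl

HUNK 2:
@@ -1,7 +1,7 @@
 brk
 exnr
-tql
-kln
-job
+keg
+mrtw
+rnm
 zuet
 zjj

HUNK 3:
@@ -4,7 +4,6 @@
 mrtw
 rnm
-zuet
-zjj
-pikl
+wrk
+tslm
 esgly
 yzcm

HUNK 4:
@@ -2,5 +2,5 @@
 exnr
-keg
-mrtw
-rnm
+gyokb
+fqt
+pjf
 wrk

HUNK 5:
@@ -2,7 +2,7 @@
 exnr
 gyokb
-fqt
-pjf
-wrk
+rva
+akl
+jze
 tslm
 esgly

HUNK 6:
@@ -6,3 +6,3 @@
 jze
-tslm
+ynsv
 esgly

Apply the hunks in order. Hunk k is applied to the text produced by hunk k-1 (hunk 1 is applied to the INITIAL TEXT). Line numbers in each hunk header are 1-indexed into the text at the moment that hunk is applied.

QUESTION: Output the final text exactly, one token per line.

Hunk 1: at line 6 remove [gnnqu,qjo,qrzbx] add [zjj] -> 11 lines: brk exnr tql kln job zuet zjj pikl esgly yzcm fic
Hunk 2: at line 1 remove [tql,kln,job] add [keg,mrtw,rnm] -> 11 lines: brk exnr keg mrtw rnm zuet zjj pikl esgly yzcm fic
Hunk 3: at line 4 remove [zuet,zjj,pikl] add [wrk,tslm] -> 10 lines: brk exnr keg mrtw rnm wrk tslm esgly yzcm fic
Hunk 4: at line 2 remove [keg,mrtw,rnm] add [gyokb,fqt,pjf] -> 10 lines: brk exnr gyokb fqt pjf wrk tslm esgly yzcm fic
Hunk 5: at line 2 remove [fqt,pjf,wrk] add [rva,akl,jze] -> 10 lines: brk exnr gyokb rva akl jze tslm esgly yzcm fic
Hunk 6: at line 6 remove [tslm] add [ynsv] -> 10 lines: brk exnr gyokb rva akl jze ynsv esgly yzcm fic

Answer: brk
exnr
gyokb
rva
akl
jze
ynsv
esgly
yzcm
fic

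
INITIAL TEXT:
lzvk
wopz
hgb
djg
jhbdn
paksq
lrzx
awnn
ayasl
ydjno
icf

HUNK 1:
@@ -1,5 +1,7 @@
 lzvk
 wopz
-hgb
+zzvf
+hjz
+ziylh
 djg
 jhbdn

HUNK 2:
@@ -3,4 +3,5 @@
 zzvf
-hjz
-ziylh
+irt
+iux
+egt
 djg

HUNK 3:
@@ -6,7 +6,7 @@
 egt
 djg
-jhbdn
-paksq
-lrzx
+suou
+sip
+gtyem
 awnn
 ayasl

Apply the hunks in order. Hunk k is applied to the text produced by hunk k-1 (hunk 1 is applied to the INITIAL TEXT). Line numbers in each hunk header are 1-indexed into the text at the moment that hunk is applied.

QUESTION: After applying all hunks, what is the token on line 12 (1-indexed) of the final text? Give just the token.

Answer: ayasl

Derivation:
Hunk 1: at line 1 remove [hgb] add [zzvf,hjz,ziylh] -> 13 lines: lzvk wopz zzvf hjz ziylh djg jhbdn paksq lrzx awnn ayasl ydjno icf
Hunk 2: at line 3 remove [hjz,ziylh] add [irt,iux,egt] -> 14 lines: lzvk wopz zzvf irt iux egt djg jhbdn paksq lrzx awnn ayasl ydjno icf
Hunk 3: at line 6 remove [jhbdn,paksq,lrzx] add [suou,sip,gtyem] -> 14 lines: lzvk wopz zzvf irt iux egt djg suou sip gtyem awnn ayasl ydjno icf
Final line 12: ayasl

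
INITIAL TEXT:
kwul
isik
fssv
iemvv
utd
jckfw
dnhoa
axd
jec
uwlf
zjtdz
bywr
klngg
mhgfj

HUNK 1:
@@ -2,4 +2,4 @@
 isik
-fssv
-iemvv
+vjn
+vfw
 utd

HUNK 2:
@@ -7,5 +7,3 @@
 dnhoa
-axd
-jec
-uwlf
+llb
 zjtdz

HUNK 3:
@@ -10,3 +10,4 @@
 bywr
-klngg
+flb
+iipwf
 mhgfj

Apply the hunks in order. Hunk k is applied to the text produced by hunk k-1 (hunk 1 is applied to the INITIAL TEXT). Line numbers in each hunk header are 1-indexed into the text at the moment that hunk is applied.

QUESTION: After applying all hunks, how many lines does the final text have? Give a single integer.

Hunk 1: at line 2 remove [fssv,iemvv] add [vjn,vfw] -> 14 lines: kwul isik vjn vfw utd jckfw dnhoa axd jec uwlf zjtdz bywr klngg mhgfj
Hunk 2: at line 7 remove [axd,jec,uwlf] add [llb] -> 12 lines: kwul isik vjn vfw utd jckfw dnhoa llb zjtdz bywr klngg mhgfj
Hunk 3: at line 10 remove [klngg] add [flb,iipwf] -> 13 lines: kwul isik vjn vfw utd jckfw dnhoa llb zjtdz bywr flb iipwf mhgfj
Final line count: 13

Answer: 13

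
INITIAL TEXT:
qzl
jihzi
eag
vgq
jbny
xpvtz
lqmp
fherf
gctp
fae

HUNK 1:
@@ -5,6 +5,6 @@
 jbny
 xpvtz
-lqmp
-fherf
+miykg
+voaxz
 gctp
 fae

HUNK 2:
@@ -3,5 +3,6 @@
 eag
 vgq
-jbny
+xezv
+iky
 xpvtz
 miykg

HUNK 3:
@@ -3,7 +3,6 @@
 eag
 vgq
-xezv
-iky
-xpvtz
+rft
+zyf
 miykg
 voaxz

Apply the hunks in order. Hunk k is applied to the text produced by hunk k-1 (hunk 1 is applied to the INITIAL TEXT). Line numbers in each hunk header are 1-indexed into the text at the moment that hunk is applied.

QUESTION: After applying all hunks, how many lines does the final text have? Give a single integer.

Hunk 1: at line 5 remove [lqmp,fherf] add [miykg,voaxz] -> 10 lines: qzl jihzi eag vgq jbny xpvtz miykg voaxz gctp fae
Hunk 2: at line 3 remove [jbny] add [xezv,iky] -> 11 lines: qzl jihzi eag vgq xezv iky xpvtz miykg voaxz gctp fae
Hunk 3: at line 3 remove [xezv,iky,xpvtz] add [rft,zyf] -> 10 lines: qzl jihzi eag vgq rft zyf miykg voaxz gctp fae
Final line count: 10

Answer: 10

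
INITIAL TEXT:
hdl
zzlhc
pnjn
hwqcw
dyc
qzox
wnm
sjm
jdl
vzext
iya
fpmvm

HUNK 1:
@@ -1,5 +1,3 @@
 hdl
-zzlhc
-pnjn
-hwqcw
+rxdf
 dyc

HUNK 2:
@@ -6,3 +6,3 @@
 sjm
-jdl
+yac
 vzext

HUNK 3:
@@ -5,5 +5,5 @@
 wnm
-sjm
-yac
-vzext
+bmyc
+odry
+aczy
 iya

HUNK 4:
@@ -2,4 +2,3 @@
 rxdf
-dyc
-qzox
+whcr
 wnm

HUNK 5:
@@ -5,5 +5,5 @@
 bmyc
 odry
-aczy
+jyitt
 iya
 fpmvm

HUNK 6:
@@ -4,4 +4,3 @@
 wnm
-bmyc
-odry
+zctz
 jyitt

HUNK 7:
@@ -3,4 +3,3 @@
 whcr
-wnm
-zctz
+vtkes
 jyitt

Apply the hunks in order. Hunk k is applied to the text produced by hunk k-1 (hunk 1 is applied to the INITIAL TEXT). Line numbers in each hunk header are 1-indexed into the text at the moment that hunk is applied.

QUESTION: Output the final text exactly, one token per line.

Answer: hdl
rxdf
whcr
vtkes
jyitt
iya
fpmvm

Derivation:
Hunk 1: at line 1 remove [zzlhc,pnjn,hwqcw] add [rxdf] -> 10 lines: hdl rxdf dyc qzox wnm sjm jdl vzext iya fpmvm
Hunk 2: at line 6 remove [jdl] add [yac] -> 10 lines: hdl rxdf dyc qzox wnm sjm yac vzext iya fpmvm
Hunk 3: at line 5 remove [sjm,yac,vzext] add [bmyc,odry,aczy] -> 10 lines: hdl rxdf dyc qzox wnm bmyc odry aczy iya fpmvm
Hunk 4: at line 2 remove [dyc,qzox] add [whcr] -> 9 lines: hdl rxdf whcr wnm bmyc odry aczy iya fpmvm
Hunk 5: at line 5 remove [aczy] add [jyitt] -> 9 lines: hdl rxdf whcr wnm bmyc odry jyitt iya fpmvm
Hunk 6: at line 4 remove [bmyc,odry] add [zctz] -> 8 lines: hdl rxdf whcr wnm zctz jyitt iya fpmvm
Hunk 7: at line 3 remove [wnm,zctz] add [vtkes] -> 7 lines: hdl rxdf whcr vtkes jyitt iya fpmvm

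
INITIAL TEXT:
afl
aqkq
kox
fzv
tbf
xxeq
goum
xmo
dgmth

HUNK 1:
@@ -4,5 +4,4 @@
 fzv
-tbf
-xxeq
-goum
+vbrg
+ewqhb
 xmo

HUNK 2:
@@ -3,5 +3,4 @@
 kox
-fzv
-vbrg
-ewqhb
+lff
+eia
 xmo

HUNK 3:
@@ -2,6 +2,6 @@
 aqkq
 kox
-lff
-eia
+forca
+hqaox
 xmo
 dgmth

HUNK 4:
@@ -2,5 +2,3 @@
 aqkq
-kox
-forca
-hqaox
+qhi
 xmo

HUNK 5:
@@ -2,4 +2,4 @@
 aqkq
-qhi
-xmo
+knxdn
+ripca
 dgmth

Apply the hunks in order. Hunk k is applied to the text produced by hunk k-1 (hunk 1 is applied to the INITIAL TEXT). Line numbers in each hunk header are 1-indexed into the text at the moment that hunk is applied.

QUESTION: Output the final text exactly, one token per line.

Hunk 1: at line 4 remove [tbf,xxeq,goum] add [vbrg,ewqhb] -> 8 lines: afl aqkq kox fzv vbrg ewqhb xmo dgmth
Hunk 2: at line 3 remove [fzv,vbrg,ewqhb] add [lff,eia] -> 7 lines: afl aqkq kox lff eia xmo dgmth
Hunk 3: at line 2 remove [lff,eia] add [forca,hqaox] -> 7 lines: afl aqkq kox forca hqaox xmo dgmth
Hunk 4: at line 2 remove [kox,forca,hqaox] add [qhi] -> 5 lines: afl aqkq qhi xmo dgmth
Hunk 5: at line 2 remove [qhi,xmo] add [knxdn,ripca] -> 5 lines: afl aqkq knxdn ripca dgmth

Answer: afl
aqkq
knxdn
ripca
dgmth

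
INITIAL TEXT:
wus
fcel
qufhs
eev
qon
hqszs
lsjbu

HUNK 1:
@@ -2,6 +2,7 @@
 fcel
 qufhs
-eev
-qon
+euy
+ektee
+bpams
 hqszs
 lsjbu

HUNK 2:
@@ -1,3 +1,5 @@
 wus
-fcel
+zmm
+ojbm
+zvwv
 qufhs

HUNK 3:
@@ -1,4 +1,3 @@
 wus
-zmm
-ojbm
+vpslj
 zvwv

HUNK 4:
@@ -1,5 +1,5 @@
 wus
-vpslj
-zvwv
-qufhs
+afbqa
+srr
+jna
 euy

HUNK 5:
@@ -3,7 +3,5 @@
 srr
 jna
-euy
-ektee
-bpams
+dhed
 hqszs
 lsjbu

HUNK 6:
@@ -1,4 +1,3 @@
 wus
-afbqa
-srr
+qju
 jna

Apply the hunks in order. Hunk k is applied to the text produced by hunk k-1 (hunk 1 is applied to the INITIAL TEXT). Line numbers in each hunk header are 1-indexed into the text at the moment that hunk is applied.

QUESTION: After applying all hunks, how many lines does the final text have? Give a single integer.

Hunk 1: at line 2 remove [eev,qon] add [euy,ektee,bpams] -> 8 lines: wus fcel qufhs euy ektee bpams hqszs lsjbu
Hunk 2: at line 1 remove [fcel] add [zmm,ojbm,zvwv] -> 10 lines: wus zmm ojbm zvwv qufhs euy ektee bpams hqszs lsjbu
Hunk 3: at line 1 remove [zmm,ojbm] add [vpslj] -> 9 lines: wus vpslj zvwv qufhs euy ektee bpams hqszs lsjbu
Hunk 4: at line 1 remove [vpslj,zvwv,qufhs] add [afbqa,srr,jna] -> 9 lines: wus afbqa srr jna euy ektee bpams hqszs lsjbu
Hunk 5: at line 3 remove [euy,ektee,bpams] add [dhed] -> 7 lines: wus afbqa srr jna dhed hqszs lsjbu
Hunk 6: at line 1 remove [afbqa,srr] add [qju] -> 6 lines: wus qju jna dhed hqszs lsjbu
Final line count: 6

Answer: 6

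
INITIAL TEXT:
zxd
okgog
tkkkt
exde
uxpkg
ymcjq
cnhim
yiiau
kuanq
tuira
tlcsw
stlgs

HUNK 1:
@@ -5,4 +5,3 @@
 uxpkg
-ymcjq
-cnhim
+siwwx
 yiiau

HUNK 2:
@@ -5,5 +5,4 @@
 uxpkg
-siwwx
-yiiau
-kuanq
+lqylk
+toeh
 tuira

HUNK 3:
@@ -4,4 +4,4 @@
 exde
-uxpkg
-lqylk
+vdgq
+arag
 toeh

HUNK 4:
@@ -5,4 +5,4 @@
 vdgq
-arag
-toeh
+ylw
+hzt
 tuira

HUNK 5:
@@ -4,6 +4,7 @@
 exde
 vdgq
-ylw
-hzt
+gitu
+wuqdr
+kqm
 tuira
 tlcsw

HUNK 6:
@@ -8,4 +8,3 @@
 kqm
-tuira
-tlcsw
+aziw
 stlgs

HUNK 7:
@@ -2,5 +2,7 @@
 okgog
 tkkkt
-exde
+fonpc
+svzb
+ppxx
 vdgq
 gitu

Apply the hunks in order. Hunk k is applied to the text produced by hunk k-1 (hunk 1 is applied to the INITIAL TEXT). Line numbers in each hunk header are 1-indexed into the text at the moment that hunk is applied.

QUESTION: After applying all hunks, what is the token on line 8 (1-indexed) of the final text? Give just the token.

Answer: gitu

Derivation:
Hunk 1: at line 5 remove [ymcjq,cnhim] add [siwwx] -> 11 lines: zxd okgog tkkkt exde uxpkg siwwx yiiau kuanq tuira tlcsw stlgs
Hunk 2: at line 5 remove [siwwx,yiiau,kuanq] add [lqylk,toeh] -> 10 lines: zxd okgog tkkkt exde uxpkg lqylk toeh tuira tlcsw stlgs
Hunk 3: at line 4 remove [uxpkg,lqylk] add [vdgq,arag] -> 10 lines: zxd okgog tkkkt exde vdgq arag toeh tuira tlcsw stlgs
Hunk 4: at line 5 remove [arag,toeh] add [ylw,hzt] -> 10 lines: zxd okgog tkkkt exde vdgq ylw hzt tuira tlcsw stlgs
Hunk 5: at line 4 remove [ylw,hzt] add [gitu,wuqdr,kqm] -> 11 lines: zxd okgog tkkkt exde vdgq gitu wuqdr kqm tuira tlcsw stlgs
Hunk 6: at line 8 remove [tuira,tlcsw] add [aziw] -> 10 lines: zxd okgog tkkkt exde vdgq gitu wuqdr kqm aziw stlgs
Hunk 7: at line 2 remove [exde] add [fonpc,svzb,ppxx] -> 12 lines: zxd okgog tkkkt fonpc svzb ppxx vdgq gitu wuqdr kqm aziw stlgs
Final line 8: gitu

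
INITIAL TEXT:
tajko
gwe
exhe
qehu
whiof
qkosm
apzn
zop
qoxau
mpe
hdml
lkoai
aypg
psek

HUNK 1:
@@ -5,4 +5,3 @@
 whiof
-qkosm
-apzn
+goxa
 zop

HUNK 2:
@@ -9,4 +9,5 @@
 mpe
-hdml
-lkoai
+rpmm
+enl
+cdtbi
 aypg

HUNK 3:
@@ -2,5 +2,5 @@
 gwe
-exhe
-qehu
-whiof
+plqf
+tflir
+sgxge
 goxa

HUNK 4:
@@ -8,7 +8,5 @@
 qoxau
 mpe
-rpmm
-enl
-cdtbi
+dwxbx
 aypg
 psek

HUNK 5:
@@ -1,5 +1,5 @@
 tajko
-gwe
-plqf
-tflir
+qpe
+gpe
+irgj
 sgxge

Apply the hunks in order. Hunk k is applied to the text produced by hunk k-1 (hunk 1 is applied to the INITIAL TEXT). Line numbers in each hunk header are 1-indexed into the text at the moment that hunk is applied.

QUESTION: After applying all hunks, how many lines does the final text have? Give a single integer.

Answer: 12

Derivation:
Hunk 1: at line 5 remove [qkosm,apzn] add [goxa] -> 13 lines: tajko gwe exhe qehu whiof goxa zop qoxau mpe hdml lkoai aypg psek
Hunk 2: at line 9 remove [hdml,lkoai] add [rpmm,enl,cdtbi] -> 14 lines: tajko gwe exhe qehu whiof goxa zop qoxau mpe rpmm enl cdtbi aypg psek
Hunk 3: at line 2 remove [exhe,qehu,whiof] add [plqf,tflir,sgxge] -> 14 lines: tajko gwe plqf tflir sgxge goxa zop qoxau mpe rpmm enl cdtbi aypg psek
Hunk 4: at line 8 remove [rpmm,enl,cdtbi] add [dwxbx] -> 12 lines: tajko gwe plqf tflir sgxge goxa zop qoxau mpe dwxbx aypg psek
Hunk 5: at line 1 remove [gwe,plqf,tflir] add [qpe,gpe,irgj] -> 12 lines: tajko qpe gpe irgj sgxge goxa zop qoxau mpe dwxbx aypg psek
Final line count: 12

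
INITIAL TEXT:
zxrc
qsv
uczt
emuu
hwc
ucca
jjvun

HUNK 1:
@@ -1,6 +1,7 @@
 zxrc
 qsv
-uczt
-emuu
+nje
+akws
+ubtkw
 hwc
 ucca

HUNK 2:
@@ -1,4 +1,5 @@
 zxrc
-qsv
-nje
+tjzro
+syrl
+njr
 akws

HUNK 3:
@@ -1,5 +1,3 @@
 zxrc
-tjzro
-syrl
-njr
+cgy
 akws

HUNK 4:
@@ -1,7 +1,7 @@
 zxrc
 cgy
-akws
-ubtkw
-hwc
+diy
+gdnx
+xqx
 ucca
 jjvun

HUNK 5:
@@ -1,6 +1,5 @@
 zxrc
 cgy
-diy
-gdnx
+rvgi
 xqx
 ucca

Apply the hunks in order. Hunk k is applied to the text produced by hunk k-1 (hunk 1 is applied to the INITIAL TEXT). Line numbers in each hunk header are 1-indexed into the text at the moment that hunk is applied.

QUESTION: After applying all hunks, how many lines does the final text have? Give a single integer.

Hunk 1: at line 1 remove [uczt,emuu] add [nje,akws,ubtkw] -> 8 lines: zxrc qsv nje akws ubtkw hwc ucca jjvun
Hunk 2: at line 1 remove [qsv,nje] add [tjzro,syrl,njr] -> 9 lines: zxrc tjzro syrl njr akws ubtkw hwc ucca jjvun
Hunk 3: at line 1 remove [tjzro,syrl,njr] add [cgy] -> 7 lines: zxrc cgy akws ubtkw hwc ucca jjvun
Hunk 4: at line 1 remove [akws,ubtkw,hwc] add [diy,gdnx,xqx] -> 7 lines: zxrc cgy diy gdnx xqx ucca jjvun
Hunk 5: at line 1 remove [diy,gdnx] add [rvgi] -> 6 lines: zxrc cgy rvgi xqx ucca jjvun
Final line count: 6

Answer: 6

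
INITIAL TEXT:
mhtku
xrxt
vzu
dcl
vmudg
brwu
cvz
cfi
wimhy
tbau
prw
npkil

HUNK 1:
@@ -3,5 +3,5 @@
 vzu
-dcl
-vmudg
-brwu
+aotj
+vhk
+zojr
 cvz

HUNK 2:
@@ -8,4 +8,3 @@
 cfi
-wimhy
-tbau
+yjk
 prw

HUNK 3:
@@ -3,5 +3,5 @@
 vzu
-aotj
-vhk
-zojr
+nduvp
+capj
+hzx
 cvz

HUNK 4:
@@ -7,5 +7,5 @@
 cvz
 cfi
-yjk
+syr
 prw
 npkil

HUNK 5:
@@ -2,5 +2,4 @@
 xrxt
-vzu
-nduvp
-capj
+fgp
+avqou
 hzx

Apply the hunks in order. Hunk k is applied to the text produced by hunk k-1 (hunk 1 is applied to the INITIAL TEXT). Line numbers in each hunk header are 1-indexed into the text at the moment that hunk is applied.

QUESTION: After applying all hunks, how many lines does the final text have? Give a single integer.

Answer: 10

Derivation:
Hunk 1: at line 3 remove [dcl,vmudg,brwu] add [aotj,vhk,zojr] -> 12 lines: mhtku xrxt vzu aotj vhk zojr cvz cfi wimhy tbau prw npkil
Hunk 2: at line 8 remove [wimhy,tbau] add [yjk] -> 11 lines: mhtku xrxt vzu aotj vhk zojr cvz cfi yjk prw npkil
Hunk 3: at line 3 remove [aotj,vhk,zojr] add [nduvp,capj,hzx] -> 11 lines: mhtku xrxt vzu nduvp capj hzx cvz cfi yjk prw npkil
Hunk 4: at line 7 remove [yjk] add [syr] -> 11 lines: mhtku xrxt vzu nduvp capj hzx cvz cfi syr prw npkil
Hunk 5: at line 2 remove [vzu,nduvp,capj] add [fgp,avqou] -> 10 lines: mhtku xrxt fgp avqou hzx cvz cfi syr prw npkil
Final line count: 10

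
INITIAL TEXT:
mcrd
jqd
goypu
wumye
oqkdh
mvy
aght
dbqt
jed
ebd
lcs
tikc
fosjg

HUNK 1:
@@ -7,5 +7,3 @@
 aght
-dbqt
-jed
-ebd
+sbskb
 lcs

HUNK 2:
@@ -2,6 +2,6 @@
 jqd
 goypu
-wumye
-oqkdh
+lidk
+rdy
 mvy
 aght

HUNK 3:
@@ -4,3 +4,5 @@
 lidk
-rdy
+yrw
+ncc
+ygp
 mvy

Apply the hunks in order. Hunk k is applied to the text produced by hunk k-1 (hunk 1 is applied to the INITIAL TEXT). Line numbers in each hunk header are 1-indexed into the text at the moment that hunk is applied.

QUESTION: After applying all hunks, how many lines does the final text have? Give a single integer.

Hunk 1: at line 7 remove [dbqt,jed,ebd] add [sbskb] -> 11 lines: mcrd jqd goypu wumye oqkdh mvy aght sbskb lcs tikc fosjg
Hunk 2: at line 2 remove [wumye,oqkdh] add [lidk,rdy] -> 11 lines: mcrd jqd goypu lidk rdy mvy aght sbskb lcs tikc fosjg
Hunk 3: at line 4 remove [rdy] add [yrw,ncc,ygp] -> 13 lines: mcrd jqd goypu lidk yrw ncc ygp mvy aght sbskb lcs tikc fosjg
Final line count: 13

Answer: 13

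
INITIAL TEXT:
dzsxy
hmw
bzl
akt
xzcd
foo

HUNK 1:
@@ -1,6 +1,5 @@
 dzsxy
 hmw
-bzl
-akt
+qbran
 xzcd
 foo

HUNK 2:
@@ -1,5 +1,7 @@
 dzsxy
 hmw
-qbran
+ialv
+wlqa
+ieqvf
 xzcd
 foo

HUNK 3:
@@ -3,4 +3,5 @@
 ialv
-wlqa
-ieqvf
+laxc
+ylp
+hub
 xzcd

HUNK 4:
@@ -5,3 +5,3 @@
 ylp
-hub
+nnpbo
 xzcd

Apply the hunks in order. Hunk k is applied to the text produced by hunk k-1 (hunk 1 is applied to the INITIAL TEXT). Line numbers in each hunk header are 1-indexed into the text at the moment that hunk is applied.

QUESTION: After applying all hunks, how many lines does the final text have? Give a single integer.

Hunk 1: at line 1 remove [bzl,akt] add [qbran] -> 5 lines: dzsxy hmw qbran xzcd foo
Hunk 2: at line 1 remove [qbran] add [ialv,wlqa,ieqvf] -> 7 lines: dzsxy hmw ialv wlqa ieqvf xzcd foo
Hunk 3: at line 3 remove [wlqa,ieqvf] add [laxc,ylp,hub] -> 8 lines: dzsxy hmw ialv laxc ylp hub xzcd foo
Hunk 4: at line 5 remove [hub] add [nnpbo] -> 8 lines: dzsxy hmw ialv laxc ylp nnpbo xzcd foo
Final line count: 8

Answer: 8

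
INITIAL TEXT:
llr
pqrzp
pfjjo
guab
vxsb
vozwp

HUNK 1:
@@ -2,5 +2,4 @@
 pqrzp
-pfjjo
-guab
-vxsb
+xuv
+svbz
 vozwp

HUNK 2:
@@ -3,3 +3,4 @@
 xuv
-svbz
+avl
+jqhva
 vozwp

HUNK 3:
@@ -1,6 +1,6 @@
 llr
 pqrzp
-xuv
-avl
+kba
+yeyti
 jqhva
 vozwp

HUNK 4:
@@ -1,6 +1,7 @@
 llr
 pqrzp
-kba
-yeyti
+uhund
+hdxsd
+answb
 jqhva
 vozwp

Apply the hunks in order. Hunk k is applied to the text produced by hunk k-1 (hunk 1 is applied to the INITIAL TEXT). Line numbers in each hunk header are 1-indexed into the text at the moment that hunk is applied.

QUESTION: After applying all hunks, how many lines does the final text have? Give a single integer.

Answer: 7

Derivation:
Hunk 1: at line 2 remove [pfjjo,guab,vxsb] add [xuv,svbz] -> 5 lines: llr pqrzp xuv svbz vozwp
Hunk 2: at line 3 remove [svbz] add [avl,jqhva] -> 6 lines: llr pqrzp xuv avl jqhva vozwp
Hunk 3: at line 1 remove [xuv,avl] add [kba,yeyti] -> 6 lines: llr pqrzp kba yeyti jqhva vozwp
Hunk 4: at line 1 remove [kba,yeyti] add [uhund,hdxsd,answb] -> 7 lines: llr pqrzp uhund hdxsd answb jqhva vozwp
Final line count: 7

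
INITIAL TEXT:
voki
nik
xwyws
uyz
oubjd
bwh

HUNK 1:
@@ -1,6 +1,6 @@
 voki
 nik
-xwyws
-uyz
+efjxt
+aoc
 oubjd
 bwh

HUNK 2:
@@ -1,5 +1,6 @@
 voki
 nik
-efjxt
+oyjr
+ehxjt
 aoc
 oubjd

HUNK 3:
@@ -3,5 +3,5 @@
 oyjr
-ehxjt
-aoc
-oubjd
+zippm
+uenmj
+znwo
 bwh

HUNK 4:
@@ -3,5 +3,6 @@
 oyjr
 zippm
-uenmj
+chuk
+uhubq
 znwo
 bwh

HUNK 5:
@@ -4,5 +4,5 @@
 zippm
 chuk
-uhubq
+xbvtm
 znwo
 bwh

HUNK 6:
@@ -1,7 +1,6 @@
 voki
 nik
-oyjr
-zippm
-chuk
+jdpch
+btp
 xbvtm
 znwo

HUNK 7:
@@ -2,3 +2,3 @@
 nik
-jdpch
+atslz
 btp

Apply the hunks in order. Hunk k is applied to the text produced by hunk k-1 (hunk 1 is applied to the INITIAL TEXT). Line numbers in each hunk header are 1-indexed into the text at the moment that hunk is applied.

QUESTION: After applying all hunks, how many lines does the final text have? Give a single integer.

Answer: 7

Derivation:
Hunk 1: at line 1 remove [xwyws,uyz] add [efjxt,aoc] -> 6 lines: voki nik efjxt aoc oubjd bwh
Hunk 2: at line 1 remove [efjxt] add [oyjr,ehxjt] -> 7 lines: voki nik oyjr ehxjt aoc oubjd bwh
Hunk 3: at line 3 remove [ehxjt,aoc,oubjd] add [zippm,uenmj,znwo] -> 7 lines: voki nik oyjr zippm uenmj znwo bwh
Hunk 4: at line 3 remove [uenmj] add [chuk,uhubq] -> 8 lines: voki nik oyjr zippm chuk uhubq znwo bwh
Hunk 5: at line 4 remove [uhubq] add [xbvtm] -> 8 lines: voki nik oyjr zippm chuk xbvtm znwo bwh
Hunk 6: at line 1 remove [oyjr,zippm,chuk] add [jdpch,btp] -> 7 lines: voki nik jdpch btp xbvtm znwo bwh
Hunk 7: at line 2 remove [jdpch] add [atslz] -> 7 lines: voki nik atslz btp xbvtm znwo bwh
Final line count: 7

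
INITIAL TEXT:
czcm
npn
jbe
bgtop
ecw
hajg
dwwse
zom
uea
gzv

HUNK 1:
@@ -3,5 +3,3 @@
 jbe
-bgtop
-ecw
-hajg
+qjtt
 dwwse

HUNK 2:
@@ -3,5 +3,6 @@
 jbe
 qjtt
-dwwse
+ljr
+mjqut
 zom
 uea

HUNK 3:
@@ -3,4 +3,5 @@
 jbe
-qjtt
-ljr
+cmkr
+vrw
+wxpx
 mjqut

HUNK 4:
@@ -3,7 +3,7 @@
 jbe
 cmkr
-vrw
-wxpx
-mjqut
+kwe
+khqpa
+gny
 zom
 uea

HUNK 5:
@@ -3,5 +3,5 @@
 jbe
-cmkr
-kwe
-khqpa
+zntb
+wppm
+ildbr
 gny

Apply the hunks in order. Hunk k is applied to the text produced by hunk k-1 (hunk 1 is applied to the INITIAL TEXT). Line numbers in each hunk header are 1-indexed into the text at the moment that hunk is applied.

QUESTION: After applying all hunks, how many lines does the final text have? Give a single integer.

Hunk 1: at line 3 remove [bgtop,ecw,hajg] add [qjtt] -> 8 lines: czcm npn jbe qjtt dwwse zom uea gzv
Hunk 2: at line 3 remove [dwwse] add [ljr,mjqut] -> 9 lines: czcm npn jbe qjtt ljr mjqut zom uea gzv
Hunk 3: at line 3 remove [qjtt,ljr] add [cmkr,vrw,wxpx] -> 10 lines: czcm npn jbe cmkr vrw wxpx mjqut zom uea gzv
Hunk 4: at line 3 remove [vrw,wxpx,mjqut] add [kwe,khqpa,gny] -> 10 lines: czcm npn jbe cmkr kwe khqpa gny zom uea gzv
Hunk 5: at line 3 remove [cmkr,kwe,khqpa] add [zntb,wppm,ildbr] -> 10 lines: czcm npn jbe zntb wppm ildbr gny zom uea gzv
Final line count: 10

Answer: 10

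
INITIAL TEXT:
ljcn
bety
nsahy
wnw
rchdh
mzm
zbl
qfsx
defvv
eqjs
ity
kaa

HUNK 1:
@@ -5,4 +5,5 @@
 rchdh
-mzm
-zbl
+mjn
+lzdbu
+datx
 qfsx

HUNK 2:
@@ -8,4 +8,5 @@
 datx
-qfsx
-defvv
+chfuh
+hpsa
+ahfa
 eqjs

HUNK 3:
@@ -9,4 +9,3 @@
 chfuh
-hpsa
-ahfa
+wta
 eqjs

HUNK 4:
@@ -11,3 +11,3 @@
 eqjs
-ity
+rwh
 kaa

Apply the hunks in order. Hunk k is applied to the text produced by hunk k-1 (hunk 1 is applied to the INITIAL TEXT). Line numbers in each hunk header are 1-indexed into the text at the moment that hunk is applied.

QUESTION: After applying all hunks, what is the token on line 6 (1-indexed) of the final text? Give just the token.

Hunk 1: at line 5 remove [mzm,zbl] add [mjn,lzdbu,datx] -> 13 lines: ljcn bety nsahy wnw rchdh mjn lzdbu datx qfsx defvv eqjs ity kaa
Hunk 2: at line 8 remove [qfsx,defvv] add [chfuh,hpsa,ahfa] -> 14 lines: ljcn bety nsahy wnw rchdh mjn lzdbu datx chfuh hpsa ahfa eqjs ity kaa
Hunk 3: at line 9 remove [hpsa,ahfa] add [wta] -> 13 lines: ljcn bety nsahy wnw rchdh mjn lzdbu datx chfuh wta eqjs ity kaa
Hunk 4: at line 11 remove [ity] add [rwh] -> 13 lines: ljcn bety nsahy wnw rchdh mjn lzdbu datx chfuh wta eqjs rwh kaa
Final line 6: mjn

Answer: mjn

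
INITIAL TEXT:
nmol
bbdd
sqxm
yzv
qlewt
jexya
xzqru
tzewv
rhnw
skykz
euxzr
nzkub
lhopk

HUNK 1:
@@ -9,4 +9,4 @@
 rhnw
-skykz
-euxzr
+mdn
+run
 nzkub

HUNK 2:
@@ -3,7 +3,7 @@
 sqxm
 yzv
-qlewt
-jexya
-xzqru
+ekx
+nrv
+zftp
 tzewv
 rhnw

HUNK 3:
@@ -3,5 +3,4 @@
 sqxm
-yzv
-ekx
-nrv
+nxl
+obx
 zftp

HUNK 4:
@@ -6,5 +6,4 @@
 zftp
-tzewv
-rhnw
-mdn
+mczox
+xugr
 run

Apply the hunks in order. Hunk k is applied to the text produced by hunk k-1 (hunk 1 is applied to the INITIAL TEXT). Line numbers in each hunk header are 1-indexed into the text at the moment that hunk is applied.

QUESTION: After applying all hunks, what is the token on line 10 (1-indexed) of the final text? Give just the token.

Hunk 1: at line 9 remove [skykz,euxzr] add [mdn,run] -> 13 lines: nmol bbdd sqxm yzv qlewt jexya xzqru tzewv rhnw mdn run nzkub lhopk
Hunk 2: at line 3 remove [qlewt,jexya,xzqru] add [ekx,nrv,zftp] -> 13 lines: nmol bbdd sqxm yzv ekx nrv zftp tzewv rhnw mdn run nzkub lhopk
Hunk 3: at line 3 remove [yzv,ekx,nrv] add [nxl,obx] -> 12 lines: nmol bbdd sqxm nxl obx zftp tzewv rhnw mdn run nzkub lhopk
Hunk 4: at line 6 remove [tzewv,rhnw,mdn] add [mczox,xugr] -> 11 lines: nmol bbdd sqxm nxl obx zftp mczox xugr run nzkub lhopk
Final line 10: nzkub

Answer: nzkub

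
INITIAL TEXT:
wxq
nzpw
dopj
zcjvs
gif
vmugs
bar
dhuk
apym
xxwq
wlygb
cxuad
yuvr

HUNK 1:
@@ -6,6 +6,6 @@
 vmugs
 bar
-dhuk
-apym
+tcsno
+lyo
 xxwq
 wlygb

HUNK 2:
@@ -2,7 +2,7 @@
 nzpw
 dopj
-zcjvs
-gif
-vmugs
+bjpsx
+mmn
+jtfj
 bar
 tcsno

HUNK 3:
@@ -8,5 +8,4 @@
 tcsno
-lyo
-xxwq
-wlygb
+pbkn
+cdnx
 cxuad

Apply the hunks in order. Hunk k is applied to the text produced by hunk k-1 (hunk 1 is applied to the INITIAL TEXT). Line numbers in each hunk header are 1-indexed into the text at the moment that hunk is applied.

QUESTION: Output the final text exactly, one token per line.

Answer: wxq
nzpw
dopj
bjpsx
mmn
jtfj
bar
tcsno
pbkn
cdnx
cxuad
yuvr

Derivation:
Hunk 1: at line 6 remove [dhuk,apym] add [tcsno,lyo] -> 13 lines: wxq nzpw dopj zcjvs gif vmugs bar tcsno lyo xxwq wlygb cxuad yuvr
Hunk 2: at line 2 remove [zcjvs,gif,vmugs] add [bjpsx,mmn,jtfj] -> 13 lines: wxq nzpw dopj bjpsx mmn jtfj bar tcsno lyo xxwq wlygb cxuad yuvr
Hunk 3: at line 8 remove [lyo,xxwq,wlygb] add [pbkn,cdnx] -> 12 lines: wxq nzpw dopj bjpsx mmn jtfj bar tcsno pbkn cdnx cxuad yuvr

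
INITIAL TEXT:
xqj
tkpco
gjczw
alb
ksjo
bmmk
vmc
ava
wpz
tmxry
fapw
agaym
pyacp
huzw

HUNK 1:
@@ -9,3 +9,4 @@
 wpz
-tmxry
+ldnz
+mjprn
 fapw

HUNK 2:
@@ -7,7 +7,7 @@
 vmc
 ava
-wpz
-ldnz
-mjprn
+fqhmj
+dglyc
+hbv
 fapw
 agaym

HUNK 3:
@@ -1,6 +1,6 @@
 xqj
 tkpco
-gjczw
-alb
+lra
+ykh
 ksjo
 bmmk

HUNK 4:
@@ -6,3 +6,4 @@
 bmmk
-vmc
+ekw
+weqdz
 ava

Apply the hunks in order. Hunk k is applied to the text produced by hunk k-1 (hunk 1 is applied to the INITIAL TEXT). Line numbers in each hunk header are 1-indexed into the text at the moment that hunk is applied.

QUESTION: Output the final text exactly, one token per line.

Hunk 1: at line 9 remove [tmxry] add [ldnz,mjprn] -> 15 lines: xqj tkpco gjczw alb ksjo bmmk vmc ava wpz ldnz mjprn fapw agaym pyacp huzw
Hunk 2: at line 7 remove [wpz,ldnz,mjprn] add [fqhmj,dglyc,hbv] -> 15 lines: xqj tkpco gjczw alb ksjo bmmk vmc ava fqhmj dglyc hbv fapw agaym pyacp huzw
Hunk 3: at line 1 remove [gjczw,alb] add [lra,ykh] -> 15 lines: xqj tkpco lra ykh ksjo bmmk vmc ava fqhmj dglyc hbv fapw agaym pyacp huzw
Hunk 4: at line 6 remove [vmc] add [ekw,weqdz] -> 16 lines: xqj tkpco lra ykh ksjo bmmk ekw weqdz ava fqhmj dglyc hbv fapw agaym pyacp huzw

Answer: xqj
tkpco
lra
ykh
ksjo
bmmk
ekw
weqdz
ava
fqhmj
dglyc
hbv
fapw
agaym
pyacp
huzw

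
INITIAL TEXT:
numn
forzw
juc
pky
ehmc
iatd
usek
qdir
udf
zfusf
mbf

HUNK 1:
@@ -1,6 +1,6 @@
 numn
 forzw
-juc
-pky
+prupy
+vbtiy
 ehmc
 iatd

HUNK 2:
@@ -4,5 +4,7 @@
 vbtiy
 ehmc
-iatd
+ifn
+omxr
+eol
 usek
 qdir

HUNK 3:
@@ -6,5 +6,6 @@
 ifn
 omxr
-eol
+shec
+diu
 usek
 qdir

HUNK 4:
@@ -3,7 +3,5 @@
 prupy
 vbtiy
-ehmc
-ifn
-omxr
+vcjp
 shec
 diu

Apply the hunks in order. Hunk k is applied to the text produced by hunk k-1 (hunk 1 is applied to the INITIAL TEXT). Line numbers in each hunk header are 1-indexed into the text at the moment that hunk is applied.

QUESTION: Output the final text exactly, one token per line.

Hunk 1: at line 1 remove [juc,pky] add [prupy,vbtiy] -> 11 lines: numn forzw prupy vbtiy ehmc iatd usek qdir udf zfusf mbf
Hunk 2: at line 4 remove [iatd] add [ifn,omxr,eol] -> 13 lines: numn forzw prupy vbtiy ehmc ifn omxr eol usek qdir udf zfusf mbf
Hunk 3: at line 6 remove [eol] add [shec,diu] -> 14 lines: numn forzw prupy vbtiy ehmc ifn omxr shec diu usek qdir udf zfusf mbf
Hunk 4: at line 3 remove [ehmc,ifn,omxr] add [vcjp] -> 12 lines: numn forzw prupy vbtiy vcjp shec diu usek qdir udf zfusf mbf

Answer: numn
forzw
prupy
vbtiy
vcjp
shec
diu
usek
qdir
udf
zfusf
mbf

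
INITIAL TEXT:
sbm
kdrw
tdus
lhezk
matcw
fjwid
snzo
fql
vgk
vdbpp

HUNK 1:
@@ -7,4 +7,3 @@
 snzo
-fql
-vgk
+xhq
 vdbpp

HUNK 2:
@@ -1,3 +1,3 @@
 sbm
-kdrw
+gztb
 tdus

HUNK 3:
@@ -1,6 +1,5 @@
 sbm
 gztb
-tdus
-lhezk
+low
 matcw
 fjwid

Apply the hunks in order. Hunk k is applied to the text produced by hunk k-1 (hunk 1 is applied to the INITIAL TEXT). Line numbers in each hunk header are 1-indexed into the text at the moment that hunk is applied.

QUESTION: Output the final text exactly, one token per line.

Answer: sbm
gztb
low
matcw
fjwid
snzo
xhq
vdbpp

Derivation:
Hunk 1: at line 7 remove [fql,vgk] add [xhq] -> 9 lines: sbm kdrw tdus lhezk matcw fjwid snzo xhq vdbpp
Hunk 2: at line 1 remove [kdrw] add [gztb] -> 9 lines: sbm gztb tdus lhezk matcw fjwid snzo xhq vdbpp
Hunk 3: at line 1 remove [tdus,lhezk] add [low] -> 8 lines: sbm gztb low matcw fjwid snzo xhq vdbpp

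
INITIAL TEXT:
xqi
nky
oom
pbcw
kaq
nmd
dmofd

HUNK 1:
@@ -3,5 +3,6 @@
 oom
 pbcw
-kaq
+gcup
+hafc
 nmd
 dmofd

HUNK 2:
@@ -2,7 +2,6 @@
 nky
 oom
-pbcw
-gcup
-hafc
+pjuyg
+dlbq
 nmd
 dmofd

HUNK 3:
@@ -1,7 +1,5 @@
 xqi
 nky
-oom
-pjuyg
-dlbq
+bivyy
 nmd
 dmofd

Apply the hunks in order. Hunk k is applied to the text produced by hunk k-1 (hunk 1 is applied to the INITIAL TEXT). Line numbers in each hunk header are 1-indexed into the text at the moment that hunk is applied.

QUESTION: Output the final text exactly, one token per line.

Hunk 1: at line 3 remove [kaq] add [gcup,hafc] -> 8 lines: xqi nky oom pbcw gcup hafc nmd dmofd
Hunk 2: at line 2 remove [pbcw,gcup,hafc] add [pjuyg,dlbq] -> 7 lines: xqi nky oom pjuyg dlbq nmd dmofd
Hunk 3: at line 1 remove [oom,pjuyg,dlbq] add [bivyy] -> 5 lines: xqi nky bivyy nmd dmofd

Answer: xqi
nky
bivyy
nmd
dmofd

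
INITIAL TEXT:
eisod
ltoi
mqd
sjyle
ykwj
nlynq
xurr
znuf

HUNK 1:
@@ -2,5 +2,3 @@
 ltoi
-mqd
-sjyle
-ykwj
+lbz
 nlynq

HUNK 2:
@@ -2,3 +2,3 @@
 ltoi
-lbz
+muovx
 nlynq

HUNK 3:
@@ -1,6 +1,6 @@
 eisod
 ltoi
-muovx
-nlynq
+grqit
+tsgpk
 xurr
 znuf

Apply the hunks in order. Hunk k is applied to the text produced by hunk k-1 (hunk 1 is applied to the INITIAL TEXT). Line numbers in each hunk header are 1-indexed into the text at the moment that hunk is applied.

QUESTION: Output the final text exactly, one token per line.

Answer: eisod
ltoi
grqit
tsgpk
xurr
znuf

Derivation:
Hunk 1: at line 2 remove [mqd,sjyle,ykwj] add [lbz] -> 6 lines: eisod ltoi lbz nlynq xurr znuf
Hunk 2: at line 2 remove [lbz] add [muovx] -> 6 lines: eisod ltoi muovx nlynq xurr znuf
Hunk 3: at line 1 remove [muovx,nlynq] add [grqit,tsgpk] -> 6 lines: eisod ltoi grqit tsgpk xurr znuf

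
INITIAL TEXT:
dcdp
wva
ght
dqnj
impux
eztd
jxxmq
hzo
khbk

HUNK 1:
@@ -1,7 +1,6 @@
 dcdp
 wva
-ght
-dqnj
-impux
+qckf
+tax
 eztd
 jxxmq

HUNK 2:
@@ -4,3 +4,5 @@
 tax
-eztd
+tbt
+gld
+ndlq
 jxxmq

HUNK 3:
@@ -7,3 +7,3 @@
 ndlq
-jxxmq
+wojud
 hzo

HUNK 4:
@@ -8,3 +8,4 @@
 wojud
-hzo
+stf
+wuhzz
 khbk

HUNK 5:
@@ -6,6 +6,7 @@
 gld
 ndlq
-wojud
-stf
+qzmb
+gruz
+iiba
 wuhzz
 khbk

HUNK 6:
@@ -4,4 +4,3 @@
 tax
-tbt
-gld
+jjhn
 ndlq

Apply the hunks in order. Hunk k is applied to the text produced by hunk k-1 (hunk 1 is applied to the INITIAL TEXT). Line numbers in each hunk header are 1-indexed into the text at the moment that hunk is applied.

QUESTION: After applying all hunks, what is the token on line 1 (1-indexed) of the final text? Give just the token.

Answer: dcdp

Derivation:
Hunk 1: at line 1 remove [ght,dqnj,impux] add [qckf,tax] -> 8 lines: dcdp wva qckf tax eztd jxxmq hzo khbk
Hunk 2: at line 4 remove [eztd] add [tbt,gld,ndlq] -> 10 lines: dcdp wva qckf tax tbt gld ndlq jxxmq hzo khbk
Hunk 3: at line 7 remove [jxxmq] add [wojud] -> 10 lines: dcdp wva qckf tax tbt gld ndlq wojud hzo khbk
Hunk 4: at line 8 remove [hzo] add [stf,wuhzz] -> 11 lines: dcdp wva qckf tax tbt gld ndlq wojud stf wuhzz khbk
Hunk 5: at line 6 remove [wojud,stf] add [qzmb,gruz,iiba] -> 12 lines: dcdp wva qckf tax tbt gld ndlq qzmb gruz iiba wuhzz khbk
Hunk 6: at line 4 remove [tbt,gld] add [jjhn] -> 11 lines: dcdp wva qckf tax jjhn ndlq qzmb gruz iiba wuhzz khbk
Final line 1: dcdp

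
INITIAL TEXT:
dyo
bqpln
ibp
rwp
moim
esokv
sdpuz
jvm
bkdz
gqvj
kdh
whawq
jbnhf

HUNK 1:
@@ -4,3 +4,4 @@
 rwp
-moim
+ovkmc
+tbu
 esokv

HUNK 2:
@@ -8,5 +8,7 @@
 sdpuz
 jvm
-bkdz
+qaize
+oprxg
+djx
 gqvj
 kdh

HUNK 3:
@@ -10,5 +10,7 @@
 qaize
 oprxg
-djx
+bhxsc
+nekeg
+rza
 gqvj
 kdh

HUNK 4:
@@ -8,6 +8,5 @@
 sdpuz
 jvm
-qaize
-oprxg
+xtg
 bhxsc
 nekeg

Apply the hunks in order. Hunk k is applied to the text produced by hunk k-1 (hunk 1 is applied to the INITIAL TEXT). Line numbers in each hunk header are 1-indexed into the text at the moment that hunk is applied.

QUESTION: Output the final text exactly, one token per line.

Answer: dyo
bqpln
ibp
rwp
ovkmc
tbu
esokv
sdpuz
jvm
xtg
bhxsc
nekeg
rza
gqvj
kdh
whawq
jbnhf

Derivation:
Hunk 1: at line 4 remove [moim] add [ovkmc,tbu] -> 14 lines: dyo bqpln ibp rwp ovkmc tbu esokv sdpuz jvm bkdz gqvj kdh whawq jbnhf
Hunk 2: at line 8 remove [bkdz] add [qaize,oprxg,djx] -> 16 lines: dyo bqpln ibp rwp ovkmc tbu esokv sdpuz jvm qaize oprxg djx gqvj kdh whawq jbnhf
Hunk 3: at line 10 remove [djx] add [bhxsc,nekeg,rza] -> 18 lines: dyo bqpln ibp rwp ovkmc tbu esokv sdpuz jvm qaize oprxg bhxsc nekeg rza gqvj kdh whawq jbnhf
Hunk 4: at line 8 remove [qaize,oprxg] add [xtg] -> 17 lines: dyo bqpln ibp rwp ovkmc tbu esokv sdpuz jvm xtg bhxsc nekeg rza gqvj kdh whawq jbnhf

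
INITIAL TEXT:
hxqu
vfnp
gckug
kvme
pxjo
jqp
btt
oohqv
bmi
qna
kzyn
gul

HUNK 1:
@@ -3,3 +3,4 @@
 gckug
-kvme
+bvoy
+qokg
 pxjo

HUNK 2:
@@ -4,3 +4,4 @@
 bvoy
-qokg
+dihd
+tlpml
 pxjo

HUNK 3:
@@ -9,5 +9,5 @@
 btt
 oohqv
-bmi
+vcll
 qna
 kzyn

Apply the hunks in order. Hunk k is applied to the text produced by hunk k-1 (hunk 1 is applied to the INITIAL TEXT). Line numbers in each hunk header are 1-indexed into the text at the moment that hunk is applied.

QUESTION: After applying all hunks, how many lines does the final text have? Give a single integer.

Hunk 1: at line 3 remove [kvme] add [bvoy,qokg] -> 13 lines: hxqu vfnp gckug bvoy qokg pxjo jqp btt oohqv bmi qna kzyn gul
Hunk 2: at line 4 remove [qokg] add [dihd,tlpml] -> 14 lines: hxqu vfnp gckug bvoy dihd tlpml pxjo jqp btt oohqv bmi qna kzyn gul
Hunk 3: at line 9 remove [bmi] add [vcll] -> 14 lines: hxqu vfnp gckug bvoy dihd tlpml pxjo jqp btt oohqv vcll qna kzyn gul
Final line count: 14

Answer: 14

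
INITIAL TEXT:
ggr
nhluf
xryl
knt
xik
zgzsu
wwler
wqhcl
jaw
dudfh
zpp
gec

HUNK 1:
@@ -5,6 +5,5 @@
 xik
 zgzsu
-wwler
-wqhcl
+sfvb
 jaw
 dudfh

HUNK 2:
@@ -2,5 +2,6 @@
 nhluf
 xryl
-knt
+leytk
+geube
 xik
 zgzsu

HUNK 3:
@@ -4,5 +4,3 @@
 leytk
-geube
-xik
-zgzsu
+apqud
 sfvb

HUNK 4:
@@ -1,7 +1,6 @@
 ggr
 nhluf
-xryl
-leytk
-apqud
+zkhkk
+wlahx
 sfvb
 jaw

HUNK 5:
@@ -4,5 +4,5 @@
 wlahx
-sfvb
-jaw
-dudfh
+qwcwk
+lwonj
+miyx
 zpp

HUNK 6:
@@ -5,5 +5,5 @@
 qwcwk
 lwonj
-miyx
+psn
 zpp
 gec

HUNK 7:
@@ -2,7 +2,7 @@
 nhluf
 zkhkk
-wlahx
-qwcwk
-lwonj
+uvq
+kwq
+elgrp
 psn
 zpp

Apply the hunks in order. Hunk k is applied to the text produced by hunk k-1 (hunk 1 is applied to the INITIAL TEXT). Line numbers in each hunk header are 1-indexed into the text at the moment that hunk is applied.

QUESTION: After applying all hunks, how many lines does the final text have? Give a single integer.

Hunk 1: at line 5 remove [wwler,wqhcl] add [sfvb] -> 11 lines: ggr nhluf xryl knt xik zgzsu sfvb jaw dudfh zpp gec
Hunk 2: at line 2 remove [knt] add [leytk,geube] -> 12 lines: ggr nhluf xryl leytk geube xik zgzsu sfvb jaw dudfh zpp gec
Hunk 3: at line 4 remove [geube,xik,zgzsu] add [apqud] -> 10 lines: ggr nhluf xryl leytk apqud sfvb jaw dudfh zpp gec
Hunk 4: at line 1 remove [xryl,leytk,apqud] add [zkhkk,wlahx] -> 9 lines: ggr nhluf zkhkk wlahx sfvb jaw dudfh zpp gec
Hunk 5: at line 4 remove [sfvb,jaw,dudfh] add [qwcwk,lwonj,miyx] -> 9 lines: ggr nhluf zkhkk wlahx qwcwk lwonj miyx zpp gec
Hunk 6: at line 5 remove [miyx] add [psn] -> 9 lines: ggr nhluf zkhkk wlahx qwcwk lwonj psn zpp gec
Hunk 7: at line 2 remove [wlahx,qwcwk,lwonj] add [uvq,kwq,elgrp] -> 9 lines: ggr nhluf zkhkk uvq kwq elgrp psn zpp gec
Final line count: 9

Answer: 9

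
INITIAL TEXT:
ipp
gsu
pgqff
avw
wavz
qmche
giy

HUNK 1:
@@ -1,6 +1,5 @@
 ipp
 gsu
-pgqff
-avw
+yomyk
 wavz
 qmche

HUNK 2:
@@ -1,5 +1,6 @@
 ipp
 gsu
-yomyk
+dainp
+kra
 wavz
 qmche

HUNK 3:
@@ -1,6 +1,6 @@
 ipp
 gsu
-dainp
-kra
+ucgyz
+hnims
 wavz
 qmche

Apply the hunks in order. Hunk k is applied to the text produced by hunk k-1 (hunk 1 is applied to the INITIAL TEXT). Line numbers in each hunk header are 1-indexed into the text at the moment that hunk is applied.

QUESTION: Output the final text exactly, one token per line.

Answer: ipp
gsu
ucgyz
hnims
wavz
qmche
giy

Derivation:
Hunk 1: at line 1 remove [pgqff,avw] add [yomyk] -> 6 lines: ipp gsu yomyk wavz qmche giy
Hunk 2: at line 1 remove [yomyk] add [dainp,kra] -> 7 lines: ipp gsu dainp kra wavz qmche giy
Hunk 3: at line 1 remove [dainp,kra] add [ucgyz,hnims] -> 7 lines: ipp gsu ucgyz hnims wavz qmche giy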